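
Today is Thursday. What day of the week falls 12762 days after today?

Friday

12762 = 1823·7 + 1, so 12762 mod 7 = 1.
Thursday + 1 day → Friday.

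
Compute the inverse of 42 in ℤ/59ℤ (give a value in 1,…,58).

42·52 = 2184 = 37·59 + 1, so 42⁻¹ ≡ 52 (mod 59).

52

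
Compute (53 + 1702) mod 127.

1702 = 13·127 + 51, so 1702 mod 127 = 51.
(53 + 51) mod 127 = 104.

104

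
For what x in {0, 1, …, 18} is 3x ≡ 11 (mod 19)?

3⁻¹ ≡ 13 (mod 19) because 3·13 = 39 = 2·19 + 1.
Multiplying both sides by 13: x ≡ 13·11 = 143 ≡ 10 (mod 19).

10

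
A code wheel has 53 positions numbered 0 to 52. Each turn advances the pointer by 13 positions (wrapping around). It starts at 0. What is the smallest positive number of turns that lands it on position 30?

The inverse of 13 mod 53 is 49 (since 13·49 = 637 ≡ 1).
Multiplying both sides by 49: x ≡ 49·30 = 1470 ≡ 39 (mod 53).

39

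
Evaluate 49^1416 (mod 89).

16

Square-and-reduce mod 89: 49^1≡49, 49^2≡87, 49^4≡4, 49^8≡16, 49^16≡78, 49^32≡32, 49^64≡45, 49^128≡67, 49^256≡39, 49^512≡8, 49^1024≡64.
1416 = 8 + 128 + 256 + 1024, so 49^1416 ≡ 16·67·39·64 ≡ 16 (mod 89).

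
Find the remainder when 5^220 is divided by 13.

By repeated squaring mod 13: 5^1≡5, 5^2≡12, 5^4≡1, 5^8≡1, 5^16≡1, 5^32≡1, 5^64≡1, 5^128≡1.
Since 220 = 4 + 8 + 16 + 64 + 128 in binary, 5^220 ≡ 1·1·1·1·1 ≡ 1 (mod 13).

1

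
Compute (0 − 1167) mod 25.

1167 mod 25 = 17 (since 46·25 = 1150).
(0 − 17) mod 25 = 8.

8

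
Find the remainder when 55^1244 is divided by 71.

Successive squares of 55 mod 71: 55^1≡55, 55^2≡43, 55^4≡3, 55^8≡9, 55^16≡10, 55^32≡29, 55^64≡60, 55^128≡50, 55^256≡15, 55^512≡12, 55^1024≡2.
1244 = 4 + 8 + 16 + 64 + 128 + 1024, so 55^1244 ≡ 3·9·10·60·50·2 ≡ 64 (mod 71).

64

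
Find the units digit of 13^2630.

9

The units digit of 13^n cycles with period 4: 3, 9, 7, 1, …
2630 mod 4 = 2, so the last digit matches 3^2 = 9.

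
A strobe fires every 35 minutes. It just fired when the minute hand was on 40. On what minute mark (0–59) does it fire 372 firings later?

40

372·35 = 13020.
Dividing 13020 by 60 gives quotient 217 and remainder 0.
(40 + 0) mod 60 = 40.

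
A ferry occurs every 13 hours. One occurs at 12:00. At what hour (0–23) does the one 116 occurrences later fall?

116·13 = 1508.
1508 − 62·24 = 20, so 1508 ≡ 20 (mod 24).
(12 + 20) mod 24 = 8.

8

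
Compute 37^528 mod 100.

21

Successive squares of 37 mod 100: 37^1≡37, 37^2≡69, 37^4≡61, 37^8≡21, 37^16≡41, 37^32≡81, 37^64≡61, 37^128≡21, 37^256≡41, 37^512≡81.
Since 528 = 16 + 512 in binary, 37^528 ≡ 41·81 ≡ 21 (mod 100).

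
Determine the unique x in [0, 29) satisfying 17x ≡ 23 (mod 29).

15

17⁻¹ ≡ 12 (mod 29) because 17·12 = 204 = 7·29 + 1.
So x ≡ 12·23 = 276 ≡ 15 (mod 29).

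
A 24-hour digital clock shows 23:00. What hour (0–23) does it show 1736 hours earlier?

15

Dividing 1736 by 24 gives quotient 72 and remainder 8.
(23 − 8) mod 24 = 15.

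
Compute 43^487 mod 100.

By repeated squaring mod 100: 43^1≡43, 43^2≡49, 43^4≡1, 43^8≡1, 43^16≡1, 43^32≡1, 43^64≡1, 43^128≡1, 43^256≡1.
Since 487 = 1 + 2 + 4 + 32 + 64 + 128 + 256 in binary, 43^487 ≡ 43·49·1·1·1·1·1 ≡ 7 (mod 100).

7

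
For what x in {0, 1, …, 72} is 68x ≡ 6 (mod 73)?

68⁻¹ ≡ 29 (mod 73) because 68·29 = 1972 = 27·73 + 1.
So x ≡ 29·6 = 174 ≡ 28 (mod 73).

28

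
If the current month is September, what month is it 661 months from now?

661 mod 12 = 1 (since 55·12 = 660).
September + 1 month → October.

October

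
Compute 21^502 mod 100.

41

By repeated squaring mod 100: 21^1≡21, 21^2≡41, 21^4≡81, 21^8≡61, 21^16≡21, 21^32≡41, 21^64≡81, 21^128≡61, 21^256≡21.
502 = 2 + 4 + 16 + 32 + 64 + 128 + 256, so 21^502 ≡ 41·81·21·41·81·61·21 ≡ 41 (mod 100).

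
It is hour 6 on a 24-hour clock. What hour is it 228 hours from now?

18

Dividing 228 by 24 gives quotient 9 and remainder 12.
(6 + 12) mod 24 = 18.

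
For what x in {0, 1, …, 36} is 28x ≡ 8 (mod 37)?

32

The inverse of 28 mod 37 is 4 (since 28·4 = 112 ≡ 1).
Multiplying both sides by 4: x ≡ 4·8 = 32 ≡ 32 (mod 37).
Check: 28·32 = 896 = 24·37 + 8.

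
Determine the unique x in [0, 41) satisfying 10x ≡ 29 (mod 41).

10⁻¹ ≡ 37 (mod 41) because 10·37 = 370 = 9·41 + 1.
So x ≡ 37·29 = 1073 ≡ 7 (mod 41).
Check: 10·7 = 70 = 1·41 + 29.

7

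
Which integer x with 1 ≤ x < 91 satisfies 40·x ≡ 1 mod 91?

91 = 2·40 + 11
40 = 3·11 + 7
11 = 1·7 + 4
7 = 1·4 + 3
4 = 1·3 + 1
3 = 3·1 + 0
Back-substituting gives 40·66 ≡ 1 (mod 91).

66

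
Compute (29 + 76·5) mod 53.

76·5 = 380.
Dividing 380 by 53 gives quotient 7 and remainder 9.
(29 + 9) mod 53 = 38.

38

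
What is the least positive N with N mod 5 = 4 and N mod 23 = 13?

59

x ≡ 4 (mod 5) gives x ∈ {4, 9, 14, 19, 24, 29, 34, 39, …}.
The first of these with x mod 23 = 13 is 59.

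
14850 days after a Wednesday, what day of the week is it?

Saturday

14850 = 2121·7 + 3, so 14850 mod 7 = 3.
Wednesday + 3 days → Saturday.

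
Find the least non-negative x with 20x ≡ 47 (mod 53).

20⁻¹ ≡ 8 (mod 53) because 20·8 = 160 = 3·53 + 1.
So x ≡ 8·47 = 376 ≡ 5 (mod 53).

5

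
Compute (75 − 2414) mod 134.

73

2414 mod 134 = 2 (since 18·134 = 2412).
(75 − 2) mod 134 = 73.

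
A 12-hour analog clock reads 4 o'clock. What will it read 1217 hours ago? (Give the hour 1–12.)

1217 − 101·12 = 5, so 1217 ≡ 5 (mod 12).
4 − 5 → 11 on a 12-hour dial.

11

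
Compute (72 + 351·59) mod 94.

351·59 = 20709.
Dividing 20709 by 94 gives quotient 220 and remainder 29.
(72 + 29) mod 94 = 7.

7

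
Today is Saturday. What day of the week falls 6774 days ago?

6774 mod 7 = 5 (since 967·7 = 6769).
Saturday − 5 days → Monday.

Monday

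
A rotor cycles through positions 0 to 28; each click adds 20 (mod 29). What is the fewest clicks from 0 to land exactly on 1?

16

20·16 = 320 = 11·29 + 1, so 20⁻¹ ≡ 16 (mod 29).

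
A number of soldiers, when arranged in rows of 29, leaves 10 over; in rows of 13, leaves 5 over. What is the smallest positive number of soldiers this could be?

x ≡ 5 (mod 13) gives x ∈ {5, 18, 31, 44, 57, 70, 83, 96, …}.
The first of these with x mod 29 = 10 is 213.

213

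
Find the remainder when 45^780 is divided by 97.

By repeated squaring mod 97: 45^1≡45, 45^2≡85, 45^4≡47, 45^8≡75, 45^16≡96, 45^32≡1, 45^64≡1, 45^128≡1, 45^256≡1, 45^512≡1.
Since 780 = 4 + 8 + 256 + 512 in binary, 45^780 ≡ 47·75·1·1 ≡ 33 (mod 97).

33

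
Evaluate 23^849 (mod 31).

By repeated squaring mod 31: 23^1≡23, 23^2≡2, 23^4≡4, 23^8≡16, 23^16≡8, 23^32≡2, 23^64≡4, 23^128≡16, 23^256≡8, 23^512≡2.
Since 849 = 1 + 16 + 64 + 256 + 512 in binary, 23^849 ≡ 23·8·4·8·2 ≡ 27 (mod 31).

27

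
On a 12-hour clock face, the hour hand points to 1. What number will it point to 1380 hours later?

1

1380 − 115·12 = 0, so 1380 ≡ 0 (mod 12).
1 + 0 → 1 on a 12-hour dial.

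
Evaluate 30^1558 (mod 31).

1

Square-and-reduce mod 31: 30^1≡30, 30^2≡1, 30^4≡1, 30^8≡1, 30^16≡1, 30^32≡1, 30^64≡1, 30^128≡1, 30^256≡1, 30^512≡1, 30^1024≡1.
1558 = 2 + 4 + 16 + 512 + 1024, so 30^1558 ≡ 1·1·1·1·1 ≡ 1 (mod 31).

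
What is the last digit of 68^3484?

Powers of 8 mod 10 repeat with period 4: 8, 4, 2, 6.
3484 mod 4 = 0, so the last digit matches 8^4 = 6.

6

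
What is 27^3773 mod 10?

Powers of 7 mod 10 repeat with period 4: 7, 9, 3, 1.
3773 mod 4 = 1, so the last digit matches 7^1 = 7.

7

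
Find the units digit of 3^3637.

3

Powers of 3 mod 10 repeat with period 4: 3, 9, 7, 1.
3637 mod 4 = 1, so the last digit matches 3^1 = 3.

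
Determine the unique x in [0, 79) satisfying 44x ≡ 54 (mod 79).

The inverse of 44 mod 79 is 9 (since 44·9 = 396 ≡ 1).
Multiplying both sides by 9: x ≡ 9·54 = 486 ≡ 12 (mod 79).

12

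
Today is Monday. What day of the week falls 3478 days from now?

Sunday

Dividing 3478 by 7 gives quotient 496 and remainder 6.
Monday + 6 days → Sunday.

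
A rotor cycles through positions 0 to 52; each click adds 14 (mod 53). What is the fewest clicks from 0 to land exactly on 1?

53 = 3·14 + 11
14 = 1·11 + 3
11 = 3·3 + 2
3 = 1·2 + 1
2 = 2·1 + 0
Back-substituting gives 14·19 ≡ 1 (mod 53).

19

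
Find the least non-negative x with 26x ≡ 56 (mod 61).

The inverse of 26 mod 61 is 54 (since 26·54 = 1404 ≡ 1).
Multiplying both sides by 54: x ≡ 54·56 = 3024 ≡ 35 (mod 61).

35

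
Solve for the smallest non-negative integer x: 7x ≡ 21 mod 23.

7⁻¹ ≡ 10 (mod 23) because 7·10 = 70 = 3·23 + 1.
Multiplying both sides by 10: x ≡ 10·21 = 210 ≡ 3 (mod 23).
Check: 7·3 = 21 = 0·23 + 21.

3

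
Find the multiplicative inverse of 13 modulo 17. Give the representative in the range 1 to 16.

4

13·4 = 52 = 3·17 + 1, so 13⁻¹ ≡ 4 (mod 17).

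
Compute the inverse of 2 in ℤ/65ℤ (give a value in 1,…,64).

33

65 = 32·2 + 1
2 = 2·1 + 0
Back-substituting gives 2·33 ≡ 1 (mod 65).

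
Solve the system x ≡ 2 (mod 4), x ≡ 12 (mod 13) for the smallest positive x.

38

x ≡ 2 (mod 4) gives x ∈ {2, 6, 10, 14, 18, 22, 26, 30, …}.
The first of these with x mod 13 = 12 is 38.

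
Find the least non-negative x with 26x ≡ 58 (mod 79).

63

26⁻¹ ≡ 76 (mod 79) because 26·76 = 1976 = 25·79 + 1.
Multiplying both sides by 76: x ≡ 76·58 = 4408 ≡ 63 (mod 79).
Check: 26·63 = 1638 = 20·79 + 58.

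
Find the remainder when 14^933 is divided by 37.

31

Square-and-reduce mod 37: 14^1≡14, 14^2≡11, 14^4≡10, 14^8≡26, 14^16≡10, 14^32≡26, 14^64≡10, 14^128≡26, 14^256≡10, 14^512≡26.
Since 933 = 1 + 4 + 32 + 128 + 256 + 512 in binary, 14^933 ≡ 14·10·26·26·10·26 ≡ 31 (mod 37).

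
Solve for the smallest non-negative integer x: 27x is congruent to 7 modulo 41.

20

The inverse of 27 mod 41 is 38 (since 27·38 = 1026 ≡ 1).
Multiplying both sides by 38: x ≡ 38·7 = 266 ≡ 20 (mod 41).
Check: 27·20 = 540 = 13·41 + 7.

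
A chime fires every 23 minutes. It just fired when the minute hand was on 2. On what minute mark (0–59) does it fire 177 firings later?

53

177·23 = 4071.
4071 mod 60 = 51 (since 67·60 = 4020).
(2 + 51) mod 60 = 53.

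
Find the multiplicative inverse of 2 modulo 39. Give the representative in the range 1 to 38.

2·20 = 40 = 1·39 + 1, so 2⁻¹ ≡ 20 (mod 39).

20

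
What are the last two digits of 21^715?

Successive squares of 21 mod 100: 21^1≡21, 21^2≡41, 21^4≡81, 21^8≡61, 21^16≡21, 21^32≡41, 21^64≡81, 21^128≡61, 21^256≡21, 21^512≡41.
715 = 1 + 2 + 8 + 64 + 128 + 512, so 21^715 ≡ 21·41·61·81·61·41 ≡ 1 (mod 100).

01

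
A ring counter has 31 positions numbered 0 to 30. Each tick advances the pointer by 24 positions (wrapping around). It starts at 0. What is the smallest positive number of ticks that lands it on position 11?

25

24⁻¹ ≡ 22 (mod 31) because 24·22 = 528 = 17·31 + 1.
Multiplying both sides by 22: x ≡ 22·11 = 242 ≡ 25 (mod 31).
Check: 24·25 = 600 = 19·31 + 11.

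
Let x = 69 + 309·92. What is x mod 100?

97

309·92 = 28428.
28428 − 284·100 = 28, so 28428 ≡ 28 (mod 100).
(69 + 28) mod 100 = 97.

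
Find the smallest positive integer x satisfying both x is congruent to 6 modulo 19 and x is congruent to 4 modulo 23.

Since 23·5 ≡ 1 (mod 19), take x = 4 + 23·((6−4)·5 mod 19) = 4 + 23·10 = 234.
Check: 234 mod 19 = 6, 234 mod 23 = 4.

234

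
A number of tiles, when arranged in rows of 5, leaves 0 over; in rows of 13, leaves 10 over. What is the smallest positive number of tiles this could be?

x ≡ 0 (mod 5) gives x ∈ {0, 5, 10}.
The first of these with x mod 13 = 10 is 10.

10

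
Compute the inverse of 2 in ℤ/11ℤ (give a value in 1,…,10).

2·6 = 12 = 1·11 + 1, so 2⁻¹ ≡ 6 (mod 11).

6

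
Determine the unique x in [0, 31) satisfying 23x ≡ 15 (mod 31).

2

The inverse of 23 mod 31 is 27 (since 23·27 = 621 ≡ 1).
Multiplying both sides by 27: x ≡ 27·15 = 405 ≡ 2 (mod 31).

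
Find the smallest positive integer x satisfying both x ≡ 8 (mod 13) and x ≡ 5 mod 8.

21

x ≡ 5 (mod 8) gives x ∈ {5, 13, 21}.
The first of these with x mod 13 = 8 is 21.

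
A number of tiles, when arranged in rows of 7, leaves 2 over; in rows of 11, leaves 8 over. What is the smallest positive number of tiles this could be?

30

x ≡ 2 (mod 7) gives x ∈ {2, 9, 16, 23, 30}.
The first of these with x mod 11 = 8 is 30.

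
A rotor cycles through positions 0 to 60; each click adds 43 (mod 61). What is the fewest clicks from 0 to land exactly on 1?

61 = 1·43 + 18
43 = 2·18 + 7
18 = 2·7 + 4
7 = 1·4 + 3
4 = 1·3 + 1
3 = 3·1 + 0
Back-substituting gives 43·44 ≡ 1 (mod 61).

44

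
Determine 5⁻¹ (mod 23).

23 = 4·5 + 3
5 = 1·3 + 2
3 = 1·2 + 1
2 = 2·1 + 0
Back-substituting gives 5·14 ≡ 1 (mod 23).

14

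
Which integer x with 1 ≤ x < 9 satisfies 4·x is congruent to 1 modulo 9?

4·7 = 28 = 3·9 + 1, so 4⁻¹ ≡ 7 (mod 9).

7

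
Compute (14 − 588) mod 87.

35

588 mod 87 = 66 (since 6·87 = 522).
(14 − 66) mod 87 = 35.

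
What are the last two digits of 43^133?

Successive squares of 43 mod 100: 43^1≡43, 43^2≡49, 43^4≡1, 43^8≡1, 43^16≡1, 43^32≡1, 43^64≡1, 43^128≡1.
133 = 1 + 4 + 128, so 43^133 ≡ 43·1·1 ≡ 43 (mod 100).

43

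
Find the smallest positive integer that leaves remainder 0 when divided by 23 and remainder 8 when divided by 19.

46

x ≡ 8 (mod 19) gives x ∈ {8, 27, 46}.
The first of these with x mod 23 = 0 is 46.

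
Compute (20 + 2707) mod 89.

2707 mod 89 = 37 (since 30·89 = 2670).
(20 + 37) mod 89 = 57.

57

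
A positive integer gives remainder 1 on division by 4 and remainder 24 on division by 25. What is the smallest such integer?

49

x ≡ 1 (mod 4) gives x ∈ {1, 5, 9, 13, 17, 21, 25, 29, …}.
The first of these with x mod 25 = 24 is 49.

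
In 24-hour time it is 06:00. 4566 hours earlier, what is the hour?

Dividing 4566 by 24 gives quotient 190 and remainder 6.
(6 − 6) mod 24 = 0.

0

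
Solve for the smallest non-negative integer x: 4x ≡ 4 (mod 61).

The inverse of 4 mod 61 is 46 (since 4·46 = 184 ≡ 1).
Multiplying both sides by 46: x ≡ 46·4 = 184 ≡ 1 (mod 61).
Check: 4·1 = 4 = 0·61 + 4.

1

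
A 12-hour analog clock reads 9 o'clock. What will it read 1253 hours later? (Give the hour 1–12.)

2

Dividing 1253 by 12 gives quotient 104 and remainder 5.
9 + 5 → 2 on a 12-hour dial.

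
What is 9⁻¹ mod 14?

14 = 1·9 + 5
9 = 1·5 + 4
5 = 1·4 + 1
4 = 4·1 + 0
Back-substituting gives 9·11 ≡ 1 (mod 14).

11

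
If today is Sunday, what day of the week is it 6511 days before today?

Saturday

Dividing 6511 by 7 gives quotient 930 and remainder 1.
Sunday − 1 day → Saturday.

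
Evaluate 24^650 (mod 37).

21

By repeated squaring mod 37: 24^1≡24, 24^2≡21, 24^4≡34, 24^8≡9, 24^16≡7, 24^32≡12, 24^64≡33, 24^128≡16, 24^256≡34, 24^512≡9.
Since 650 = 2 + 8 + 128 + 512 in binary, 24^650 ≡ 21·9·16·9 ≡ 21 (mod 37).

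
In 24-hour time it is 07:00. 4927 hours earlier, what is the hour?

Dividing 4927 by 24 gives quotient 205 and remainder 7.
(7 − 7) mod 24 = 0.

0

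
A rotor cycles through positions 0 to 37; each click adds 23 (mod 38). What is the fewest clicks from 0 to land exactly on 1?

5

23·5 = 115 = 3·38 + 1, so 23⁻¹ ≡ 5 (mod 38).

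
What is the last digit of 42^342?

Last digits of 2^n: 2, 4, 8, 6 (period 4).
342 mod 4 = 2, so the last digit matches 2^2 = 4.

4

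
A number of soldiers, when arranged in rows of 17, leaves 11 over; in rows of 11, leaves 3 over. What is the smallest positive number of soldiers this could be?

x ≡ 3 (mod 11) gives x ∈ {3, 14, 25, 36, 47, 58, 69, 80, …}.
The first of these with x mod 17 = 11 is 113.

113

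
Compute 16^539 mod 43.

Successive squares of 16 mod 43: 16^1≡16, 16^2≡41, 16^4≡4, 16^8≡16, 16^16≡41, 16^32≡4, 16^64≡16, 16^128≡41, 16^256≡4, 16^512≡16.
539 = 1 + 2 + 8 + 16 + 512, so 16^539 ≡ 16·41·16·41·16 ≡ 1 (mod 43).

1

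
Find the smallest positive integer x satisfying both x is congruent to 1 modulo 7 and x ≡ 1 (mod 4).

x ≡ 1 (mod 4) gives x ∈ {1}.
The first of these with x mod 7 = 1 is 1.

1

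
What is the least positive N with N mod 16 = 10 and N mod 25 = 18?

x ≡ 10 (mod 16) gives x ∈ {10, 26, 42, 58, 74, 90, 106, 122, …}.
The first of these with x mod 25 = 18 is 218.

218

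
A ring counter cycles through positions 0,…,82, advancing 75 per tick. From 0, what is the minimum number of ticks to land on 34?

75⁻¹ ≡ 31 (mod 83) because 75·31 = 2325 = 28·83 + 1.
Multiplying both sides by 31: x ≡ 31·34 = 1054 ≡ 58 (mod 83).
Check: 75·58 = 4350 = 52·83 + 34.

58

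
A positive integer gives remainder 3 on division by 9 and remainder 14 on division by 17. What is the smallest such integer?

48

Since 17·8 ≡ 1 (mod 9), take x = 14 + 17·((3−14)·8 mod 9) = 14 + 17·2 = 48.
Check: 48 mod 9 = 3, 48 mod 17 = 14.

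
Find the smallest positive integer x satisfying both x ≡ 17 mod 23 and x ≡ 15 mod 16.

Since 16·13 ≡ 1 (mod 23), take x = 15 + 16·((17−15)·13 mod 23) = 15 + 16·3 = 63.
Check: 63 mod 23 = 17, 63 mod 16 = 15.

63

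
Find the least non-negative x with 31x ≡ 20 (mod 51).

50

31⁻¹ ≡ 28 (mod 51) because 31·28 = 868 = 17·51 + 1.
Multiplying both sides by 28: x ≡ 28·20 = 560 ≡ 50 (mod 51).
Check: 31·50 = 1550 = 30·51 + 20.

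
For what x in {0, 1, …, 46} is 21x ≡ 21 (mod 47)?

21⁻¹ ≡ 9 (mod 47) because 21·9 = 189 = 4·47 + 1.
Multiplying both sides by 9: x ≡ 9·21 = 189 ≡ 1 (mod 47).

1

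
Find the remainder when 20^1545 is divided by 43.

27

Square-and-reduce mod 43: 20^1≡20, 20^2≡13, 20^4≡40, 20^8≡9, 20^16≡38, 20^32≡25, 20^64≡23, 20^128≡13, 20^256≡40, 20^512≡9, 20^1024≡38.
1545 = 1 + 8 + 512 + 1024, so 20^1545 ≡ 20·9·9·38 ≡ 27 (mod 43).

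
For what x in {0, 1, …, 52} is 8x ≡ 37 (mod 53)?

51

The inverse of 8 mod 53 is 20 (since 8·20 = 160 ≡ 1).
Multiplying both sides by 20: x ≡ 20·37 = 740 ≡ 51 (mod 53).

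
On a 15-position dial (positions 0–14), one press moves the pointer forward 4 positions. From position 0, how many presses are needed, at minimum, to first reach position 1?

15 = 3·4 + 3
4 = 1·3 + 1
3 = 3·1 + 0
Back-substituting gives 4·4 ≡ 1 (mod 15).

4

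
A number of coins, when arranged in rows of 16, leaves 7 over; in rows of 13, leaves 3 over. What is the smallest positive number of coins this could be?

55

Since 13·5 ≡ 1 (mod 16), take x = 3 + 13·((7−3)·5 mod 16) = 3 + 13·4 = 55.
Check: 55 mod 16 = 7, 55 mod 13 = 3.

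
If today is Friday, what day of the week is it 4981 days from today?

Tuesday

4981 − 711·7 = 4, so 4981 ≡ 4 (mod 7).
Friday + 4 days → Tuesday.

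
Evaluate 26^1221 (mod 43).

32

By repeated squaring mod 43: 26^1≡26, 26^2≡31, 26^4≡15, 26^8≡10, 26^16≡14, 26^32≡24, 26^64≡17, 26^128≡31, 26^256≡15, 26^512≡10, 26^1024≡14.
1221 = 1 + 4 + 64 + 128 + 1024, so 26^1221 ≡ 26·15·17·31·14 ≡ 32 (mod 43).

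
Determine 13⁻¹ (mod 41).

19

41 = 3·13 + 2
13 = 6·2 + 1
2 = 2·1 + 0
Back-substituting gives 13·19 ≡ 1 (mod 41).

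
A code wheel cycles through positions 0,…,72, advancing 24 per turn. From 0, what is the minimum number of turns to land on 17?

22

24⁻¹ ≡ 70 (mod 73) because 24·70 = 1680 = 23·73 + 1.
Multiplying both sides by 70: x ≡ 70·17 = 1190 ≡ 22 (mod 73).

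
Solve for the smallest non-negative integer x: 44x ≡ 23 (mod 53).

44⁻¹ ≡ 47 (mod 53) because 44·47 = 2068 = 39·53 + 1.
Multiplying both sides by 47: x ≡ 47·23 = 1081 ≡ 21 (mod 53).

21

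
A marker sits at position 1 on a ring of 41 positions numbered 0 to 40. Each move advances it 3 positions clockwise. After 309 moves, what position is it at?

309·3 = 927.
927 = 22·41 + 25, so 927 mod 41 = 25.
(1 + 25) mod 41 = 26.

26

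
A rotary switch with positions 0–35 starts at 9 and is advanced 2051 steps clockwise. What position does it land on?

2051 = 56·36 + 35, so 2051 mod 36 = 35.
(9 + 35) mod 36 = 8.

8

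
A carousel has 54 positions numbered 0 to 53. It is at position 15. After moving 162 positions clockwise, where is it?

162 = 3·54 + 0, so 162 mod 54 = 0.
(15 + 0) mod 54 = 15.

15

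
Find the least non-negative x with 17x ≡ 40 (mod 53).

The inverse of 17 mod 53 is 25 (since 17·25 = 425 ≡ 1).
Multiplying both sides by 25: x ≡ 25·40 = 1000 ≡ 46 (mod 53).
Check: 17·46 = 782 = 14·53 + 40.

46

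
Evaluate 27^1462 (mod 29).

By repeated squaring mod 29: 27^1≡27, 27^2≡4, 27^4≡16, 27^8≡24, 27^16≡25, 27^32≡16, 27^64≡24, 27^128≡25, 27^256≡16, 27^512≡24, 27^1024≡25.
Since 1462 = 2 + 4 + 16 + 32 + 128 + 256 + 1024 in binary, 27^1462 ≡ 4·16·25·16·25·16·25 ≡ 6 (mod 29).

6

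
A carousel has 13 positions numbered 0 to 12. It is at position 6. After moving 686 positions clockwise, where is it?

3

686 mod 13 = 10 (since 52·13 = 676).
(6 + 10) mod 13 = 3.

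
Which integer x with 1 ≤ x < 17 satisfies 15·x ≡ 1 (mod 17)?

17 = 1·15 + 2
15 = 7·2 + 1
2 = 2·1 + 0
Back-substituting gives 15·8 ≡ 1 (mod 17).

8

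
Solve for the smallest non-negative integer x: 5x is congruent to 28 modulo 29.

23

The inverse of 5 mod 29 is 6 (since 5·6 = 30 ≡ 1).
Multiplying both sides by 6: x ≡ 6·28 = 168 ≡ 23 (mod 29).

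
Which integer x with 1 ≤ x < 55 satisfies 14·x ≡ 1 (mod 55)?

14·4 = 56 = 1·55 + 1, so 14⁻¹ ≡ 4 (mod 55).

4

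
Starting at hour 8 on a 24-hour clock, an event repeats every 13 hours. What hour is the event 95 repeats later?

95·13 = 1235.
Dividing 1235 by 24 gives quotient 51 and remainder 11.
(8 + 11) mod 24 = 19.

19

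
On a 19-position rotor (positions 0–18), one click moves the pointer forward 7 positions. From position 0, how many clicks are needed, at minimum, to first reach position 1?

11

7·11 = 77 = 4·19 + 1, so 7⁻¹ ≡ 11 (mod 19).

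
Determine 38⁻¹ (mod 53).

38·7 = 266 = 5·53 + 1, so 38⁻¹ ≡ 7 (mod 53).

7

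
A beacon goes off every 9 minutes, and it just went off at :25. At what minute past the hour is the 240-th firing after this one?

25

240·9 = 2160.
2160 = 36·60 + 0, so 2160 mod 60 = 0.
(25 + 0) mod 60 = 25.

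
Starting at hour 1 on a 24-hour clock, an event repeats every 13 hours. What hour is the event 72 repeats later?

1

72·13 = 936.
936 = 39·24 + 0, so 936 mod 24 = 0.
(1 + 0) mod 24 = 1.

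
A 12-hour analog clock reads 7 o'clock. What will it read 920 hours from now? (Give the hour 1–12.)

920 − 76·12 = 8, so 920 ≡ 8 (mod 12).
7 + 8 → 3 on a 12-hour dial.

3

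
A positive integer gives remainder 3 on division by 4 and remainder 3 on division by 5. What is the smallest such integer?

x ≡ 3 (mod 4) gives x ∈ {3}.
The first of these with x mod 5 = 3 is 3.

3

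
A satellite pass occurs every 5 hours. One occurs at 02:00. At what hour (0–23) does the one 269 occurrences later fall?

269·5 = 1345.
1345 mod 24 = 1 (since 56·24 = 1344).
(2 + 1) mod 24 = 3.

3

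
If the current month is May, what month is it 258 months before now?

November

258 − 21·12 = 6, so 258 ≡ 6 (mod 12).
May − 6 months → November.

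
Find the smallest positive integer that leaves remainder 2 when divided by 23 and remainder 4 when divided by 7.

x ≡ 4 (mod 7) gives x ∈ {4, 11, 18, 25}.
The first of these with x mod 23 = 2 is 25.

25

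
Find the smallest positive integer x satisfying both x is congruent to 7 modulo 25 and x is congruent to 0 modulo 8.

x ≡ 0 (mod 8) gives x ∈ {0, 8, 16, 24, 32}.
The first of these with x mod 25 = 7 is 32.

32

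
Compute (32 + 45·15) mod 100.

7

45·15 = 675.
675 = 6·100 + 75, so 675 mod 100 = 75.
(32 + 75) mod 100 = 7.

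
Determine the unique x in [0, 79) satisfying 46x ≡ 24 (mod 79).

28

46⁻¹ ≡ 67 (mod 79) because 46·67 = 3082 = 39·79 + 1.
So x ≡ 67·24 = 1608 ≡ 28 (mod 79).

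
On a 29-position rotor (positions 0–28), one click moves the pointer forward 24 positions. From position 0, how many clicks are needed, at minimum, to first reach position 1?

24·23 = 552 = 19·29 + 1, so 24⁻¹ ≡ 23 (mod 29).

23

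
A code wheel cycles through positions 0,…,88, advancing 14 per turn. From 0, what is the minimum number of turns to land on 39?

60

The inverse of 14 mod 89 is 70 (since 14·70 = 980 ≡ 1).
Multiplying both sides by 70: x ≡ 70·39 = 2730 ≡ 60 (mod 89).
Check: 14·60 = 840 = 9·89 + 39.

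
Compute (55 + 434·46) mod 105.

69

434·46 = 19964.
Dividing 19964 by 105 gives quotient 190 and remainder 14.
(55 + 14) mod 105 = 69.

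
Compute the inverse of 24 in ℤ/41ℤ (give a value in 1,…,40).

24·12 = 288 = 7·41 + 1, so 24⁻¹ ≡ 12 (mod 41).

12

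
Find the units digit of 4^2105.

The units digit of 4^n cycles with period 2: 4, 6, …
2105 leaves remainder 1 on division by 2, so 4^2105 ends in 4.

4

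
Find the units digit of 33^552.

Powers of 3 mod 10 repeat with period 4: 3, 9, 7, 1.
552 mod 4 = 0, so the last digit matches 3^4 = 1.

1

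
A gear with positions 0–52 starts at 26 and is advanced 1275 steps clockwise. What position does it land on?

29

1275 − 24·53 = 3, so 1275 ≡ 3 (mod 53).
(26 + 3) mod 53 = 29.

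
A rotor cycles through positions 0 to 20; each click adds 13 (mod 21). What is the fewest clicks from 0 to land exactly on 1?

13

13·13 = 169 = 8·21 + 1, so 13⁻¹ ≡ 13 (mod 21).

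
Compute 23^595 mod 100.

Square-and-reduce mod 100: 23^1≡23, 23^2≡29, 23^4≡41, 23^8≡81, 23^16≡61, 23^32≡21, 23^64≡41, 23^128≡81, 23^256≡61, 23^512≡21.
Since 595 = 1 + 2 + 16 + 64 + 512 in binary, 23^595 ≡ 23·29·61·41·21 ≡ 7 (mod 100).

7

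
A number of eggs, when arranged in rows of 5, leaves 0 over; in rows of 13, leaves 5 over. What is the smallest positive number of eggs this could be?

x ≡ 0 (mod 5) gives x ∈ {0, 5}.
The first of these with x mod 13 = 5 is 5.

5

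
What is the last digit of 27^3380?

Powers of 7 mod 10 repeat with period 4: 7, 9, 3, 1.
3380 leaves remainder 0 on division by 4, so 27^3380 ends in 1.

1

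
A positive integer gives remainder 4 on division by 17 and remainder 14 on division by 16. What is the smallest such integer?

174

Since 16·16 ≡ 1 (mod 17), take x = 14 + 16·((4−14)·16 mod 17) = 14 + 16·10 = 174.
Check: 174 mod 17 = 4, 174 mod 16 = 14.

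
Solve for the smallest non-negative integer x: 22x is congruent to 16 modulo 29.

The inverse of 22 mod 29 is 4 (since 22·4 = 88 ≡ 1).
So x ≡ 4·16 = 64 ≡ 6 (mod 29).

6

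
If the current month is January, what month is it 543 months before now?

October

543 − 45·12 = 3, so 543 ≡ 3 (mod 12).
January − 3 months → October.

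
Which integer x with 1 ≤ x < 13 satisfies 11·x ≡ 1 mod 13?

6

11·6 = 66 = 5·13 + 1, so 11⁻¹ ≡ 6 (mod 13).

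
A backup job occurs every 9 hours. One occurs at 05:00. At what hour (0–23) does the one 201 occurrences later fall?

201·9 = 1809.
1809 = 75·24 + 9, so 1809 mod 24 = 9.
(5 + 9) mod 24 = 14.

14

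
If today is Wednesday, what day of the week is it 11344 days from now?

11344 − 1620·7 = 4, so 11344 ≡ 4 (mod 7).
Wednesday + 4 days → Sunday.

Sunday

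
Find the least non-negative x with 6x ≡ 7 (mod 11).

3

The inverse of 6 mod 11 is 2 (since 6·2 = 12 ≡ 1).
So x ≡ 2·7 = 14 ≡ 3 (mod 11).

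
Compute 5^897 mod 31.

By repeated squaring mod 31: 5^1≡5, 5^2≡25, 5^4≡5, 5^8≡25, 5^16≡5, 5^32≡25, 5^64≡5, 5^128≡25, 5^256≡5, 5^512≡25.
897 = 1 + 128 + 256 + 512, so 5^897 ≡ 5·25·5·25 ≡ 1 (mod 31).

1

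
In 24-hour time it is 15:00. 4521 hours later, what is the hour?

4521 = 188·24 + 9, so 4521 mod 24 = 9.
(15 + 9) mod 24 = 0.

0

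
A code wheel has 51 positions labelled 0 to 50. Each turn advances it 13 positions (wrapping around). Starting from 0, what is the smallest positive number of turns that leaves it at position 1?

4

13·4 = 52 = 1·51 + 1, so 13⁻¹ ≡ 4 (mod 51).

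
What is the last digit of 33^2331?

7

Last digits of 3^n: 3, 9, 7, 1 (period 4).
2331 mod 4 = 3, so the last digit matches 3^3 = 7.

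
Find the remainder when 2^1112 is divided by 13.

9

Successive squares of 2 mod 13: 2^1≡2, 2^2≡4, 2^4≡3, 2^8≡9, 2^16≡3, 2^32≡9, 2^64≡3, 2^128≡9, 2^256≡3, 2^512≡9, 2^1024≡3.
Since 1112 = 8 + 16 + 64 + 1024 in binary, 2^1112 ≡ 9·3·3·3 ≡ 9 (mod 13).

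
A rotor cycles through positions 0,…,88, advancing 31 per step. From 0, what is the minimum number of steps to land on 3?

69

31⁻¹ ≡ 23 (mod 89) because 31·23 = 713 = 8·89 + 1.
Multiplying both sides by 23: x ≡ 23·3 = 69 ≡ 69 (mod 89).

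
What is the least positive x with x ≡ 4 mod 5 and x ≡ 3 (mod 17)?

54

x ≡ 4 (mod 5) gives x ∈ {4, 9, 14, 19, 24, 29, 34, 39, …}.
The first of these with x mod 17 = 3 is 54.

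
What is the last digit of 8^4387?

Powers of 8 mod 10 repeat with period 4: 8, 4, 2, 6.
4387 mod 4 = 3, so the last digit matches 8^3 = 2.

2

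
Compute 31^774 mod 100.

Square-and-reduce mod 100: 31^1≡31, 31^2≡61, 31^4≡21, 31^8≡41, 31^16≡81, 31^32≡61, 31^64≡21, 31^128≡41, 31^256≡81, 31^512≡61.
Since 774 = 2 + 4 + 256 + 512 in binary, 31^774 ≡ 61·21·81·61 ≡ 21 (mod 100).

21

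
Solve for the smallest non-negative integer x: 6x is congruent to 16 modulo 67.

The inverse of 6 mod 67 is 56 (since 6·56 = 336 ≡ 1).
Multiplying both sides by 56: x ≡ 56·16 = 896 ≡ 25 (mod 67).
Check: 6·25 = 150 = 2·67 + 16.

25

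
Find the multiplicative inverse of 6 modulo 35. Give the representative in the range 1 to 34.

6·6 = 36 = 1·35 + 1, so 6⁻¹ ≡ 6 (mod 35).

6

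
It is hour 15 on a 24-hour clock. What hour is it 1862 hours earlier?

1

1862 − 77·24 = 14, so 1862 ≡ 14 (mod 24).
(15 − 14) mod 24 = 1.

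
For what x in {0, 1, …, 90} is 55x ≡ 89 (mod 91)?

86

55⁻¹ ≡ 48 (mod 91) because 55·48 = 2640 = 29·91 + 1.
Multiplying both sides by 48: x ≡ 48·89 = 4272 ≡ 86 (mod 91).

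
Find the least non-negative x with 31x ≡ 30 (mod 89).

31⁻¹ ≡ 23 (mod 89) because 31·23 = 713 = 8·89 + 1.
So x ≡ 23·30 = 690 ≡ 67 (mod 89).

67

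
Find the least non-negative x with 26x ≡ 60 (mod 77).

The inverse of 26 mod 77 is 3 (since 26·3 = 78 ≡ 1).
So x ≡ 3·60 = 180 ≡ 26 (mod 77).

26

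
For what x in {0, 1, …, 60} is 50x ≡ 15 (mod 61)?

50⁻¹ ≡ 11 (mod 61) because 50·11 = 550 = 9·61 + 1.
So x ≡ 11·15 = 165 ≡ 43 (mod 61).
Check: 50·43 = 2150 = 35·61 + 15.

43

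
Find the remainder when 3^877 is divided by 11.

Successive squares of 3 mod 11: 3^1≡3, 3^2≡9, 3^4≡4, 3^8≡5, 3^16≡3, 3^32≡9, 3^64≡4, 3^128≡5, 3^256≡3, 3^512≡9.
877 = 1 + 4 + 8 + 32 + 64 + 256 + 512, so 3^877 ≡ 3·4·5·9·4·3·9 ≡ 9 (mod 11).

9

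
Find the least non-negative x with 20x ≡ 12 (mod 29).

18

The inverse of 20 mod 29 is 16 (since 20·16 = 320 ≡ 1).
Multiplying both sides by 16: x ≡ 16·12 = 192 ≡ 18 (mod 29).
Check: 20·18 = 360 = 12·29 + 12.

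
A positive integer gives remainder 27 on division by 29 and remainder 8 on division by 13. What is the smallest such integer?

346

x ≡ 8 (mod 13) gives x ∈ {8, 21, 34, 47, 60, 73, 86, 99, …}.
The first of these with x mod 29 = 27 is 346.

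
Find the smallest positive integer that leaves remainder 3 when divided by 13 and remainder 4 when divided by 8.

68

x ≡ 4 (mod 8) gives x ∈ {4, 12, 20, 28, 36, 44, 52, 60, …}.
The first of these with x mod 13 = 3 is 68.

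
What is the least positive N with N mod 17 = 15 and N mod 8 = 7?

15

Since 8·15 ≡ 1 (mod 17), take x = 7 + 8·((15−7)·15 mod 17) = 7 + 8·1 = 15.
Check: 15 mod 17 = 15, 15 mod 8 = 7.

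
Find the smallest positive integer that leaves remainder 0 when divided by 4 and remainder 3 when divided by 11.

36

x ≡ 0 (mod 4) gives x ∈ {0, 4, 8, 12, 16, 20, 24, 28, …}.
The first of these with x mod 11 = 3 is 36.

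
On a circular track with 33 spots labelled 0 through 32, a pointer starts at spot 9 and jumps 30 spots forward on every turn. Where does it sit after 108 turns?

15

108·30 = 3240.
3240 = 98·33 + 6, so 3240 mod 33 = 6.
(9 + 6) mod 33 = 15.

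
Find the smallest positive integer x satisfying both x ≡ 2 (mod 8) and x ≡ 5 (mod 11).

82

x ≡ 2 (mod 8) gives x ∈ {2, 10, 18, 26, 34, 42, 50, 58, …}.
The first of these with x mod 11 = 5 is 82.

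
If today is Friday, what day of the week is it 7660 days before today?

Wednesday

7660 mod 7 = 2 (since 1094·7 = 7658).
Friday − 2 days → Wednesday.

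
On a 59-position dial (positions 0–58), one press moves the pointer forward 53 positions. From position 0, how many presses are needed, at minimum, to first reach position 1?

49

59 = 1·53 + 6
53 = 8·6 + 5
6 = 1·5 + 1
5 = 5·1 + 0
Back-substituting gives 53·49 ≡ 1 (mod 59).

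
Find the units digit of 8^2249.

8

Last digits of 8^n: 8, 4, 2, 6 (period 4).
2249 mod 4 = 1, so the last digit matches 8^1 = 8.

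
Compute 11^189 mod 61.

11

Successive squares of 11 mod 61: 11^1≡11, 11^2≡60, 11^4≡1, 11^8≡1, 11^16≡1, 11^32≡1, 11^64≡1, 11^128≡1.
Since 189 = 1 + 4 + 8 + 16 + 32 + 128 in binary, 11^189 ≡ 11·1·1·1·1·1 ≡ 11 (mod 61).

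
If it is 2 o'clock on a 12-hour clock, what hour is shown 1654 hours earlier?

4

Dividing 1654 by 12 gives quotient 137 and remainder 10.
2 − 10 → 4 on a 12-hour dial.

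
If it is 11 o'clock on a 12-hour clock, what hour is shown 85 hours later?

85 − 7·12 = 1, so 85 ≡ 1 (mod 12).
11 + 1 → 12 on a 12-hour dial.

12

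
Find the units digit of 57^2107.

3

Last digits of 7^n: 7, 9, 3, 1 (period 4).
2107 leaves remainder 3 on division by 4, so 57^2107 ends in 3.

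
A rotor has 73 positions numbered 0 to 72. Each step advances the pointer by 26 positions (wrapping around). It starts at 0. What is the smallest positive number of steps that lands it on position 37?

The inverse of 26 mod 73 is 59 (since 26·59 = 1534 ≡ 1).
Multiplying both sides by 59: x ≡ 59·37 = 2183 ≡ 66 (mod 73).

66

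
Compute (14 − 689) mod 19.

689 = 36·19 + 5, so 689 mod 19 = 5.
(14 − 5) mod 19 = 9.

9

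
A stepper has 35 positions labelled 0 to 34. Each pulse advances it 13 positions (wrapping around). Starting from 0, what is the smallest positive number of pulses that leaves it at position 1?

27

35 = 2·13 + 9
13 = 1·9 + 4
9 = 2·4 + 1
4 = 4·1 + 0
Back-substituting gives 13·27 ≡ 1 (mod 35).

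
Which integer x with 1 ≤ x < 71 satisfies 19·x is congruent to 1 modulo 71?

15

71 = 3·19 + 14
19 = 1·14 + 5
14 = 2·5 + 4
5 = 1·4 + 1
4 = 4·1 + 0
Back-substituting gives 19·15 ≡ 1 (mod 71).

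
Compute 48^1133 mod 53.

45

By repeated squaring mod 53: 48^1≡48, 48^2≡25, 48^4≡42, 48^8≡15, 48^16≡13, 48^32≡10, 48^64≡47, 48^128≡36, 48^256≡24, 48^512≡46, 48^1024≡49.
Since 1133 = 1 + 4 + 8 + 32 + 64 + 1024 in binary, 48^1133 ≡ 48·42·15·10·47·49 ≡ 45 (mod 53).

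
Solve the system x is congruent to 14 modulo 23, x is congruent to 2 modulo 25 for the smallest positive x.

152

Since 25·12 ≡ 1 (mod 23), take x = 2 + 25·((14−2)·12 mod 23) = 2 + 25·6 = 152.
Check: 152 mod 23 = 14, 152 mod 25 = 2.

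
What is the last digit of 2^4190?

4

The units digit of 2^n cycles with period 4: 2, 4, 8, 6, …
4190 leaves remainder 2 on division by 4, so 2^4190 ends in 4.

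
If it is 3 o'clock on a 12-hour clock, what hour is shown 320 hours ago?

7

Dividing 320 by 12 gives quotient 26 and remainder 8.
3 − 8 → 7 on a 12-hour dial.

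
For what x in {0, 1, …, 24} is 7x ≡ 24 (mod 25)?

The inverse of 7 mod 25 is 18 (since 7·18 = 126 ≡ 1).
So x ≡ 18·24 = 432 ≡ 7 (mod 25).
Check: 7·7 = 49 = 1·25 + 24.

7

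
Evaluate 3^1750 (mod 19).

By repeated squaring mod 19: 3^1≡3, 3^2≡9, 3^4≡5, 3^8≡6, 3^16≡17, 3^32≡4, 3^64≡16, 3^128≡9, 3^256≡5, 3^512≡6, 3^1024≡17.
Since 1750 = 2 + 4 + 16 + 64 + 128 + 512 + 1024 in binary, 3^1750 ≡ 9·5·17·16·9·6·17 ≡ 5 (mod 19).

5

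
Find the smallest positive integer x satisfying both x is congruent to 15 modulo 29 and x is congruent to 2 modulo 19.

363

Since 19·26 ≡ 1 (mod 29), take x = 2 + 19·((15−2)·26 mod 29) = 2 + 19·19 = 363.
Check: 363 mod 29 = 15, 363 mod 19 = 2.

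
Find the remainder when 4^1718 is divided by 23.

Successive squares of 4 mod 23: 4^1≡4, 4^2≡16, 4^4≡3, 4^8≡9, 4^16≡12, 4^32≡6, 4^64≡13, 4^128≡8, 4^256≡18, 4^512≡2, 4^1024≡4.
1718 = 2 + 4 + 16 + 32 + 128 + 512 + 1024, so 4^1718 ≡ 16·3·12·6·8·2·4 ≡ 16 (mod 23).

16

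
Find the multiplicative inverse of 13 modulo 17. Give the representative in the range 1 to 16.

4

13·4 = 52 = 3·17 + 1, so 13⁻¹ ≡ 4 (mod 17).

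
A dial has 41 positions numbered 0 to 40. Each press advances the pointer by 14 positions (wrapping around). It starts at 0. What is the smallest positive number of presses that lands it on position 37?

The inverse of 14 mod 41 is 3 (since 14·3 = 42 ≡ 1).
Multiplying both sides by 3: x ≡ 3·37 = 111 ≡ 29 (mod 41).

29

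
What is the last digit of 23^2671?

7

Last digits of 3^n: 3, 9, 7, 1 (period 4).
2671 mod 4 = 3, so the last digit matches 3^3 = 7.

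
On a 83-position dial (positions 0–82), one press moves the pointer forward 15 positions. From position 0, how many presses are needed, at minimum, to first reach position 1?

15·72 = 1080 = 13·83 + 1, so 15⁻¹ ≡ 72 (mod 83).

72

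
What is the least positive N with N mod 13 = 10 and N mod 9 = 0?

Since 9·3 ≡ 1 (mod 13), take x = 0 + 9·((10−0)·3 mod 13) = 0 + 9·4 = 36.
Check: 36 mod 13 = 10, 36 mod 9 = 0.

36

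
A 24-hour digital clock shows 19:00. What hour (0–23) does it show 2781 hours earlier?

2781 = 115·24 + 21, so 2781 mod 24 = 21.
(19 − 21) mod 24 = 22.

22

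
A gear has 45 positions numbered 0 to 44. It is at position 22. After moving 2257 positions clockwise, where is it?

29

2257 − 50·45 = 7, so 2257 ≡ 7 (mod 45).
(22 + 7) mod 45 = 29.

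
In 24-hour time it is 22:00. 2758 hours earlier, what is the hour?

0

2758 − 114·24 = 22, so 2758 ≡ 22 (mod 24).
(22 − 22) mod 24 = 0.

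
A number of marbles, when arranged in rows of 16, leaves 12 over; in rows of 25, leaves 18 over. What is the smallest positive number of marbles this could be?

268

x ≡ 12 (mod 16) gives x ∈ {12, 28, 44, 60, 76, 92, 108, 124, …}.
The first of these with x mod 25 = 18 is 268.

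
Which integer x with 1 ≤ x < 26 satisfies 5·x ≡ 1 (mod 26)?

5·21 = 105 = 4·26 + 1, so 5⁻¹ ≡ 21 (mod 26).

21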